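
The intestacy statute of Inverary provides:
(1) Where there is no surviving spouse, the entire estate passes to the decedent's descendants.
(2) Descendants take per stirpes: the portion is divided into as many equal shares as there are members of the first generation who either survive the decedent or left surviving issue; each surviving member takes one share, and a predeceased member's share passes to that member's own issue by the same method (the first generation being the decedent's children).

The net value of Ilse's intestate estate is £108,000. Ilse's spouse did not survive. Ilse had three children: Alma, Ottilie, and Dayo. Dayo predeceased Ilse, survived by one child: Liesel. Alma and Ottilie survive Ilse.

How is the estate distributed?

Alma: £36,000; Ottilie: £36,000; Liesel: £36,000

The entire £108,000 passes to the descendants.
That amount (£108,000) is divided into 3 shares of £36,000: Alma and Ottilie each take £36,000; Dayo's £36,000 share passes to Dayo's issue.
Dayo's share (£36,000) passes entirely to Liesel.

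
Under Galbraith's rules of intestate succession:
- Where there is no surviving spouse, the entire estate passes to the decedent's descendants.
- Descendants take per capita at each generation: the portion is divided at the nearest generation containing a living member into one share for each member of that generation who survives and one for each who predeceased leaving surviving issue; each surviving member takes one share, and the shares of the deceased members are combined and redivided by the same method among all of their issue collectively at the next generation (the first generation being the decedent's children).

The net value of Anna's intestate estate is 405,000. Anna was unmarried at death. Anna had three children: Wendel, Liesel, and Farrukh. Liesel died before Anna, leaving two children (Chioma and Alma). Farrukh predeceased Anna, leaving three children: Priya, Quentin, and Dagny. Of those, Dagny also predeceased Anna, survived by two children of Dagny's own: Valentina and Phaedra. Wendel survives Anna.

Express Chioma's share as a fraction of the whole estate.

Chioma receives 2/15 of the estate.

The entire 405,000 passes to the descendants.
That amount (405,000) is divided at the children's generation into 3 shares of 135,000. Wendel takes 135,000. The 2 shares of the deceased (Liesel and Farrukh) are combined into a pool of 270,000.
That pool (270,000) is divided at the grandchildren's generation into 5 shares of 54,000. Chioma, Alma, Priya, and Quentin each take 54,000. The remaining share for the deceased Dagny (54,000) is carried to the next generation.
That pool (54,000) is divided at the great-grandchildren's generation equally among Valentina and Phaedra: 27,000 each.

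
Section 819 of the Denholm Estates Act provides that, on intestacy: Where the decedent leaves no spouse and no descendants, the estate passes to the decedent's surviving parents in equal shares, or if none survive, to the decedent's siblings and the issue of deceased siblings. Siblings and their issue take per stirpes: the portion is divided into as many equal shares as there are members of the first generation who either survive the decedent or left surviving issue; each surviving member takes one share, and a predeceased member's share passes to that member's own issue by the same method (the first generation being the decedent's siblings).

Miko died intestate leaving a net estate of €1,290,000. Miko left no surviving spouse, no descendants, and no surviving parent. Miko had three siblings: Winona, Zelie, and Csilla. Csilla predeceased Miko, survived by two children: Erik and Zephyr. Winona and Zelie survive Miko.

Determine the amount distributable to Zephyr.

Zephyr receives €215,000.

The entire €1,290,000 passes to the siblings and their issue.
That amount (€1,290,000) is divided into 3 shares of €430,000: Winona and Zelie each take €430,000; Csilla's €430,000 share passes to Csilla's issue.
Csilla's share (€430,000) is divided into 2 shares of €215,000: Erik and Zephyr each take €215,000.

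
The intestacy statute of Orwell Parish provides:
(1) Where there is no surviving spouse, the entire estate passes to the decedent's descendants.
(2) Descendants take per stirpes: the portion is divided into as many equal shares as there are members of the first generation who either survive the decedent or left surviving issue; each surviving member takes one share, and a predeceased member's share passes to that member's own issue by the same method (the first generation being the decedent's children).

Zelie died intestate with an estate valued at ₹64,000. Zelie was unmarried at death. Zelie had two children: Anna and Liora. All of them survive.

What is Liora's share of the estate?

The entire ₹64,000 passes to the descendants.
That amount (₹64,000) is divided into 2 shares of ₹32,000: Anna and Liora each take ₹32,000.

Liora receives ₹32,000.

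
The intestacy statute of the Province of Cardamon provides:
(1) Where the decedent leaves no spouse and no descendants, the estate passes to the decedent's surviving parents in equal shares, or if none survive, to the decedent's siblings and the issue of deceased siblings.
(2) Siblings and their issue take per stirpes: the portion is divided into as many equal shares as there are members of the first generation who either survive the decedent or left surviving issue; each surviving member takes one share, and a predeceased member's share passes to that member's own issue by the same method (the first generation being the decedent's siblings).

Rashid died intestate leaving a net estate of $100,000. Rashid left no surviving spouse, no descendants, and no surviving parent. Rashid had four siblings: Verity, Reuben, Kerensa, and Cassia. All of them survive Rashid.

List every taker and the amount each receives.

Verity: $25,000; Reuben: $25,000; Kerensa: $25,000; Cassia: $25,000

The entire $100,000 passes to the siblings and their issue.
That amount ($100,000) is divided into 4 shares of $25,000: Verity, Reuben, Kerensa, and Cassia each take $25,000.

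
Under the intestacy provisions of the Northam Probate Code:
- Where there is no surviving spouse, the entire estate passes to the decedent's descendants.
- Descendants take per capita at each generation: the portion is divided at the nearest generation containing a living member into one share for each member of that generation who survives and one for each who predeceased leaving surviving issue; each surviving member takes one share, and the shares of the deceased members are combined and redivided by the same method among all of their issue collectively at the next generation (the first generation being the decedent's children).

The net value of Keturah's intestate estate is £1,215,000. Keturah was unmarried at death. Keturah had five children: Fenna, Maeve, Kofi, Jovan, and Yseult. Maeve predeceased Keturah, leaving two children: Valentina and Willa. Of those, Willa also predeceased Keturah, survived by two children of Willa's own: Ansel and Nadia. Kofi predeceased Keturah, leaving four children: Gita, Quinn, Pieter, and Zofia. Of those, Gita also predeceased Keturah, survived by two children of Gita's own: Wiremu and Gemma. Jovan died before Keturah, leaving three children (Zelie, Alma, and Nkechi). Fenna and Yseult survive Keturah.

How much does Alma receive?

Alma receives £81,000.

The entire £1,215,000 passes to the descendants.
That amount (£1,215,000) is divided at the children's generation into 5 shares of £243,000. Fenna and Yseult each take £243,000. The 3 shares of the deceased (Maeve, Kofi, and Jovan) are combined into a pool of £729,000.
That pool (£729,000) is divided at the grandchildren's generation into 9 shares of £81,000. Valentina, Quinn, Pieter, Zofia, Zelie, Alma, and Nkechi each take £81,000. The 2 shares of the deceased (Willa and Gita) are combined into a pool of £162,000.
That pool (£162,000) is divided at the great-grandchildren's generation equally among Ansel, Nadia, Wiremu, and Gemma: £40,500 each.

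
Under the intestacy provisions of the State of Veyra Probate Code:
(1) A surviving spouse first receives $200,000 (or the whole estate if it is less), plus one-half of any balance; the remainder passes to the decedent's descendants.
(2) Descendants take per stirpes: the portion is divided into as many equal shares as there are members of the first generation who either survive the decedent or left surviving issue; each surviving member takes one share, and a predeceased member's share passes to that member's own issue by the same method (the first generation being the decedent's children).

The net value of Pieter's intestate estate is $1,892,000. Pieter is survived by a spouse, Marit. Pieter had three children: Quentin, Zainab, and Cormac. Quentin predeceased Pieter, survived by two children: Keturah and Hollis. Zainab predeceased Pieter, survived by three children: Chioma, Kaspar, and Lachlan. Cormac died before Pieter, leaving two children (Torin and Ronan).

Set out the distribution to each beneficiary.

Marit first takes $200,000, leaving a balance of $1,692,000. Marit then takes one-half of the balance ($846,000), for a total of $1,046,000. The remaining $846,000 passes to the descendants.
The descendants' portion ($846,000) is divided into 3 shares of $282,000: Quentin's $282,000 share passes to Quentin's issue; Zainab's $282,000 share passes to Zainab's issue; Cormac's $282,000 share passes to Cormac's issue.
Quentin's share ($282,000) is divided into 2 shares of $141,000: Keturah and Hollis each take $141,000.
Zainab's share ($282,000) is divided into 3 shares of $94,000: Chioma, Kaspar, and Lachlan each take $94,000.
Cormac's share ($282,000) is divided into 2 shares of $141,000: Torin and Ronan each take $141,000.

Marit: $1,046,000; Keturah: $141,000; Hollis: $141,000; Chioma: $94,000; Kaspar: $94,000; Lachlan: $94,000; Torin: $141,000; Ronan: $141,000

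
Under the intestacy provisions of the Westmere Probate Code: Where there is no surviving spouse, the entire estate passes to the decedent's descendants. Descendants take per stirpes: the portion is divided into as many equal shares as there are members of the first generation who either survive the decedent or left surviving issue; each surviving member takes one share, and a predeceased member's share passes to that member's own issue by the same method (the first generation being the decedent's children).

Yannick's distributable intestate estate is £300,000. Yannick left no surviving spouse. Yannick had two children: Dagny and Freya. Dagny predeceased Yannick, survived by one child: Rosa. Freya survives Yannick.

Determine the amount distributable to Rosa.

The entire £300,000 passes to the descendants.
That amount (£300,000) is divided into 2 shares of £150,000: Freya takes £150,000; Dagny's £150,000 share passes to Dagny's issue.
Dagny's share (£150,000) passes entirely to Rosa.

Rosa receives £150,000.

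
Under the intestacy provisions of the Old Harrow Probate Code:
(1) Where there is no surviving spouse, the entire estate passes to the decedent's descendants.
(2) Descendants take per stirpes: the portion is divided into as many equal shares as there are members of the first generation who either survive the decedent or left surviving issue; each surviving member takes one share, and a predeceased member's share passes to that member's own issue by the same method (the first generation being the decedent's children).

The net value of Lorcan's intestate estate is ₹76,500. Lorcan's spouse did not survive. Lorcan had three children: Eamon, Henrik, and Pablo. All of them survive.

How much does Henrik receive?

Henrik receives ₹25,500.

The entire ₹76,500 passes to the descendants.
That amount (₹76,500) is divided into 3 shares of ₹25,500: Eamon, Henrik, and Pablo each take ₹25,500.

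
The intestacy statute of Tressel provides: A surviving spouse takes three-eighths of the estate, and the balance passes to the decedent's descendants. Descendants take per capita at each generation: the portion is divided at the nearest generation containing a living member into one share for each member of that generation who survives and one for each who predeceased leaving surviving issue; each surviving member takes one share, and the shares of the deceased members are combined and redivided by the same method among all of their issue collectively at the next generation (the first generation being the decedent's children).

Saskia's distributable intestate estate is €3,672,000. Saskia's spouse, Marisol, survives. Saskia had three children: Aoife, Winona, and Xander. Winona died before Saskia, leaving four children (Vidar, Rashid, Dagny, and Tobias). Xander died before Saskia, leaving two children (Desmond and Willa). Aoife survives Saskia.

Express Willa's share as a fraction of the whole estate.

Willa receives 5/72 of the estate.

Marisol takes three-eighths of €3,672,000 = €1,377,000. The remaining €2,295,000 passes to the descendants.
The descendants' portion (€2,295,000) is divided at the children's generation into 3 shares of €765,000. Aoife takes €765,000. The 2 shares of the deceased (Winona and Xander) are combined into a pool of €1,530,000.
That pool (€1,530,000) is divided at the grandchildren's generation equally among Vidar, Rashid, Dagny, Tobias, Desmond, and Willa: €255,000 each.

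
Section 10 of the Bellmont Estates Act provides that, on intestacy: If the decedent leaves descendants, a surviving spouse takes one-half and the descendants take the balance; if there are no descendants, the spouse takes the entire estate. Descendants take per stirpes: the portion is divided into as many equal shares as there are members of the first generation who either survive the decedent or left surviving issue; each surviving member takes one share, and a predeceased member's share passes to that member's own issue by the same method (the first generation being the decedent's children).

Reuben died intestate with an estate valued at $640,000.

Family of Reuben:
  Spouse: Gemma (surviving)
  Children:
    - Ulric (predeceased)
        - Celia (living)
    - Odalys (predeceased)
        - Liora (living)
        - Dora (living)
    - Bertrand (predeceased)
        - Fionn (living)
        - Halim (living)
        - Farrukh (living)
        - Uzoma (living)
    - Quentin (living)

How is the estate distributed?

Gemma: $320,000; Celia: $80,000; Liora: $40,000; Dora: $40,000; Fionn: $20,000; Halim: $20,000; Farrukh: $20,000; Uzoma: $20,000; Quentin: $80,000

Gemma takes one-half of $640,000 = $320,000. The remaining $320,000 passes to the descendants.
The descendants' portion ($320,000) is divided into 4 shares of $80,000: Quentin takes $80,000; Ulric's $80,000 share passes to Ulric's issue; Odalys's $80,000 share passes to Odalys's issue; Bertrand's $80,000 share passes to Bertrand's issue.
Ulric's share ($80,000) passes entirely to Celia.
Odalys's share ($80,000) is divided into 2 shares of $40,000: Liora and Dora each take $40,000.
Bertrand's share ($80,000) is divided into 4 shares of $20,000: Fionn, Halim, Farrukh, and Uzoma each take $20,000.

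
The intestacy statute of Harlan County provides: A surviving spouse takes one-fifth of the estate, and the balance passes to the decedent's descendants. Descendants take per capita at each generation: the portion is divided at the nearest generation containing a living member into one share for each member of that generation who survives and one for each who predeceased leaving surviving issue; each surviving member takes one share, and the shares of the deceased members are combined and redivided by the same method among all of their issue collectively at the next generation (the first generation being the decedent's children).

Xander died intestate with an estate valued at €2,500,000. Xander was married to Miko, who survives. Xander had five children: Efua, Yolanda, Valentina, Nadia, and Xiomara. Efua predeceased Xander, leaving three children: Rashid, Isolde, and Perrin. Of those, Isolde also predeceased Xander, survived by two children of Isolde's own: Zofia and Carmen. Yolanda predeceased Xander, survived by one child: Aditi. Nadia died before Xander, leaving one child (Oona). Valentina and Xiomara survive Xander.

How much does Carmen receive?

Carmen receives €120,000.

Miko takes one-fifth of €2,500,000 = €500,000. The remaining €2,000,000 passes to the descendants.
The descendants' portion (€2,000,000) is divided at the children's generation into 5 shares of €400,000. Valentina and Xiomara each take €400,000. The 3 shares of the deceased (Efua, Yolanda, and Nadia) are combined into a pool of €1,200,000.
That pool (€1,200,000) is divided at the grandchildren's generation into 5 shares of €240,000. Rashid, Perrin, Aditi, and Oona each take €240,000. The remaining share for the deceased Isolde (€240,000) is carried to the next generation.
That pool (€240,000) is divided at the great-grandchildren's generation equally among Zofia and Carmen: €120,000 each.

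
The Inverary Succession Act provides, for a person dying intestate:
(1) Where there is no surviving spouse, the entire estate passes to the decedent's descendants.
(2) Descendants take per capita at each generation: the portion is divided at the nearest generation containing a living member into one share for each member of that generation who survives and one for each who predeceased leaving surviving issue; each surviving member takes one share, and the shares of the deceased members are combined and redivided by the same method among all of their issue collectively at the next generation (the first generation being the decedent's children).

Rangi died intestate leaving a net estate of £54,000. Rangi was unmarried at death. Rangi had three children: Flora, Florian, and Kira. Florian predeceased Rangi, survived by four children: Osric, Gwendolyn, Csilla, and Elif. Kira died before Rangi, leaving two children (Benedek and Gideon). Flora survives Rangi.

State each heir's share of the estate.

The entire £54,000 passes to the descendants.
That amount (£54,000) is divided at the children's generation into 3 shares of £18,000. Flora takes £18,000. The 2 shares of the deceased (Florian and Kira) are combined into a pool of £36,000.
That pool (£36,000) is divided at the grandchildren's generation equally among Osric, Gwendolyn, Csilla, Elif, Benedek, and Gideon: £6,000 each.

Flora: £18,000; Osric: £6,000; Gwendolyn: £6,000; Csilla: £6,000; Elif: £6,000; Benedek: £6,000; Gideon: £6,000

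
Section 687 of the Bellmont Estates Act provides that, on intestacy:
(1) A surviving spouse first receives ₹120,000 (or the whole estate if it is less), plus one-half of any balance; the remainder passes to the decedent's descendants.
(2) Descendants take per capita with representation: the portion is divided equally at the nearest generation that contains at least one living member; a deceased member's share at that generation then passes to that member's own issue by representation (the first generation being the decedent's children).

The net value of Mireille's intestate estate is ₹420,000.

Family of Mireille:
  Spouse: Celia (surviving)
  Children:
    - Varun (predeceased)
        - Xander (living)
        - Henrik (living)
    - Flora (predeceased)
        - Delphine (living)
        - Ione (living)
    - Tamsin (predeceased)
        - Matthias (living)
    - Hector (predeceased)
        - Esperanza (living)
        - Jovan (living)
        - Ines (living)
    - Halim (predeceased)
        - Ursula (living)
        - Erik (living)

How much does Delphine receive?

Delphine receives ₹15,000.

Celia first takes ₹120,000, leaving a balance of ₹300,000. Celia then takes one-half of the balance (₹150,000), for a total of ₹270,000. The remaining ₹150,000 passes to the descendants.
No child survives, so the initial division is made at the grandchildren's generation.
The descendants' portion (₹150,000) is divided into 10 shares of ₹15,000: Xander, Henrik, Delphine, Ione, Matthias, Esperanza, Jovan, Ines, Ursula, and Erik each take ₹15,000.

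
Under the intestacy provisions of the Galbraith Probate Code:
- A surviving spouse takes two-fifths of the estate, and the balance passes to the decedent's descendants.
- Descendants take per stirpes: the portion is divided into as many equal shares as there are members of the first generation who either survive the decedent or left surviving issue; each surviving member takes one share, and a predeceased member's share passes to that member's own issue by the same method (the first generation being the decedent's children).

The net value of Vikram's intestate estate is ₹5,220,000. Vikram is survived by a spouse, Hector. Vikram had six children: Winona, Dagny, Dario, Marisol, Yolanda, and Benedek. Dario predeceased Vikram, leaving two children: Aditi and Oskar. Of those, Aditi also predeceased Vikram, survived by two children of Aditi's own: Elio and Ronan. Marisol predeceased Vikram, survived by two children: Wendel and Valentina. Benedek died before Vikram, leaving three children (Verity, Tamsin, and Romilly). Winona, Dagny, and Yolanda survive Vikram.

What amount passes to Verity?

Hector takes two-fifths of ₹5,220,000 = ₹2,088,000. The remaining ₹3,132,000 passes to the descendants.
The descendants' portion (₹3,132,000) is divided into 6 shares of ₹522,000: Winona, Dagny, and Yolanda each take ₹522,000; Dario's ₹522,000 share passes to Dario's issue; Marisol's ₹522,000 share passes to Marisol's issue; Benedek's ₹522,000 share passes to Benedek's issue.
Dario's share (₹522,000) is divided into 2 shares of ₹261,000: Oskar takes ₹261,000; Aditi's ₹261,000 share passes to Aditi's issue.
Aditi's share (₹261,000) is divided into 2 shares of ₹130,500: Elio and Ronan each take ₹130,500.
Marisol's share (₹522,000) is divided into 2 shares of ₹261,000: Wendel and Valentina each take ₹261,000.
Benedek's share (₹522,000) is divided into 3 shares of ₹174,000: Verity, Tamsin, and Romilly each take ₹174,000.

Verity receives ₹174,000.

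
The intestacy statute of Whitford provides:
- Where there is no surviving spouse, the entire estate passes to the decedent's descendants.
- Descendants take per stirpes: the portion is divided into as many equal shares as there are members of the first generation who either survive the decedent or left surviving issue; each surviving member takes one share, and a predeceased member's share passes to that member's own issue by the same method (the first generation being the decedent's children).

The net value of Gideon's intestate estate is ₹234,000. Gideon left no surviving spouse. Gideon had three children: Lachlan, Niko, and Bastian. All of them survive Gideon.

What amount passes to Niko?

Niko receives ₹78,000.

The entire ₹234,000 passes to the descendants.
That amount (₹234,000) is divided into 3 shares of ₹78,000: Lachlan, Niko, and Bastian each take ₹78,000.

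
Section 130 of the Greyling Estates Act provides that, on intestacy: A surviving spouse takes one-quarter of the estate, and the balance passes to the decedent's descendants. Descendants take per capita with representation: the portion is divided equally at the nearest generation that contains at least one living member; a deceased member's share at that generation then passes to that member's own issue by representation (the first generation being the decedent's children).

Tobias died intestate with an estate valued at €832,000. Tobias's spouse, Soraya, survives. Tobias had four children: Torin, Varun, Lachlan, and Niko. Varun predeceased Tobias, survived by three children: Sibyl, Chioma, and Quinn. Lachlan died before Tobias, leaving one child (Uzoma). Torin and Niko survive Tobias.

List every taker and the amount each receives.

Soraya: €208,000; Torin: €156,000; Sibyl: €52,000; Chioma: €52,000; Quinn: €52,000; Uzoma: €156,000; Niko: €156,000

Soraya takes one-quarter of €832,000 = €208,000. The remaining €624,000 passes to the descendants.
The descendants' portion (€624,000) is divided into 4 shares of €156,000: Torin and Niko each take €156,000; Varun's €156,000 share passes to Varun's issue; Lachlan's €156,000 share passes to Lachlan's issue.
Varun's share (€156,000) is divided into 3 shares of €52,000: Sibyl, Chioma, and Quinn each take €52,000.
Lachlan's share (€156,000) passes entirely to Uzoma.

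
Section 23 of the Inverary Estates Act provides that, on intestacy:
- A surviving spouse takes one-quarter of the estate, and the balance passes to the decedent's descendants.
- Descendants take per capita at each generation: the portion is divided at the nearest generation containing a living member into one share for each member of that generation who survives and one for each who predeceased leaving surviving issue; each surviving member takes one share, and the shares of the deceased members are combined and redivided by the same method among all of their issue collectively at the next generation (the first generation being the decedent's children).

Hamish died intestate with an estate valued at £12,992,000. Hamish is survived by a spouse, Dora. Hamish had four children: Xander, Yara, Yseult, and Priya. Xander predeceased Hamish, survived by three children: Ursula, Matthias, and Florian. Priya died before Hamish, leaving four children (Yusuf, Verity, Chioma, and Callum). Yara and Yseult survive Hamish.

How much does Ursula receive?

Dora takes one-quarter of £12,992,000 = £3,248,000. The remaining £9,744,000 passes to the descendants.
The descendants' portion (£9,744,000) is divided at the children's generation into 4 shares of £2,436,000. Yara and Yseult each take £2,436,000. The 2 shares of the deceased (Xander and Priya) are combined into a pool of £4,872,000.
That pool (£4,872,000) is divided at the grandchildren's generation equally among Ursula, Matthias, Florian, Yusuf, Verity, Chioma, and Callum: £696,000 each.

Ursula receives £696,000.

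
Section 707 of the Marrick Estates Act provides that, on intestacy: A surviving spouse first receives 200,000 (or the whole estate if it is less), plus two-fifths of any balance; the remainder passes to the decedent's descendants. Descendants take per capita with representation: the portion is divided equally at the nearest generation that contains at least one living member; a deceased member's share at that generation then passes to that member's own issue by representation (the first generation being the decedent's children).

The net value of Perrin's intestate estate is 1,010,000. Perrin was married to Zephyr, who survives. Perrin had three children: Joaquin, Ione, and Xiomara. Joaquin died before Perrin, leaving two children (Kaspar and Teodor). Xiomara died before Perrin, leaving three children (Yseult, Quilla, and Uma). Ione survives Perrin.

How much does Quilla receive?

Zephyr first takes 200,000, leaving a balance of 810,000. Zephyr then takes two-fifths of the balance (324,000), for a total of 524,000. The remaining 486,000 passes to the descendants.
The descendants' portion (486,000) is divided into 3 shares of 162,000: Ione takes 162,000; Joaquin's 162,000 share passes to Joaquin's issue; Xiomara's 162,000 share passes to Xiomara's issue.
Joaquin's share (162,000) is divided into 2 shares of 81,000: Kaspar and Teodor each take 81,000.
Xiomara's share (162,000) is divided into 3 shares of 54,000: Yseult, Quilla, and Uma each take 54,000.

Quilla receives 54,000.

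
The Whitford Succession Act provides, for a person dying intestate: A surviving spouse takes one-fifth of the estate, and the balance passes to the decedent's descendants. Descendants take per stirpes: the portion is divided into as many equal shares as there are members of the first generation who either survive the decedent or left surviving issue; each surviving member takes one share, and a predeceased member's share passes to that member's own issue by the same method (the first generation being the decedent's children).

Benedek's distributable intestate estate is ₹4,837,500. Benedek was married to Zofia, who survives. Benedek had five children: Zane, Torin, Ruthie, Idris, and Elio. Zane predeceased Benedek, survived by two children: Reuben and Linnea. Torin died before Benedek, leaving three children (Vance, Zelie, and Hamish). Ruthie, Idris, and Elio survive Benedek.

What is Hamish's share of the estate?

Zofia takes one-fifth of ₹4,837,500 = ₹967,500. The remaining ₹3,870,000 passes to the descendants.
The descendants' portion (₹3,870,000) is divided into 5 shares of ₹774,000: Ruthie, Idris, and Elio each take ₹774,000; Zane's ₹774,000 share passes to Zane's issue; Torin's ₹774,000 share passes to Torin's issue.
Zane's share (₹774,000) is divided into 2 shares of ₹387,000: Reuben and Linnea each take ₹387,000.
Torin's share (₹774,000) is divided into 3 shares of ₹258,000: Vance, Zelie, and Hamish each take ₹258,000.

Hamish receives ₹258,000.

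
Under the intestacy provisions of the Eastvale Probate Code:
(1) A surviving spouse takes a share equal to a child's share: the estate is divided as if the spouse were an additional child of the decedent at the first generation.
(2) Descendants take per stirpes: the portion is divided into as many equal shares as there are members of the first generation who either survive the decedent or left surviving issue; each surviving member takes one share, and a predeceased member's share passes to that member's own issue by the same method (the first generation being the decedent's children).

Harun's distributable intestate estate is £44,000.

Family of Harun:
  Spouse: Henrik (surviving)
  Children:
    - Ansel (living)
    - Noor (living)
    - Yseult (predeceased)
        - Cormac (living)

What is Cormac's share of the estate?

Cormac receives £11,000.

The spouse counts as an additional share at the children's level, so there are 4 primary shares of £11,000. Henrik takes one such share (£11,000).
The children's combined portion (£33,000) is divided into 3 shares of £11,000: Ansel and Noor each take £11,000; Yseult's £11,000 share passes to Yseult's issue.
Yseult's share (£11,000) passes entirely to Cormac.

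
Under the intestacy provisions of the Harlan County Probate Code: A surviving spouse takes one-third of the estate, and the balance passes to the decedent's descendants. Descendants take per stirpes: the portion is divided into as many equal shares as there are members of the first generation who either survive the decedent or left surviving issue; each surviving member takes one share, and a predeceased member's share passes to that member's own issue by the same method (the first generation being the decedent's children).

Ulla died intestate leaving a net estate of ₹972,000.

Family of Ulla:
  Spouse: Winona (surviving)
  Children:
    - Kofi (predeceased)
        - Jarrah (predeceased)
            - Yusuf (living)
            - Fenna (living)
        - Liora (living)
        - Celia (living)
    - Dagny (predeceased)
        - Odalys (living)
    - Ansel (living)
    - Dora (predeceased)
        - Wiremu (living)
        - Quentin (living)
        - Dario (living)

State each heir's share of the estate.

Winona: ₹324,000; Yusuf: ₹27,000; Fenna: ₹27,000; Liora: ₹54,000; Celia: ₹54,000; Odalys: ₹162,000; Ansel: ₹162,000; Wiremu: ₹54,000; Quentin: ₹54,000; Dario: ₹54,000

Winona takes one-third of ₹972,000 = ₹324,000. The remaining ₹648,000 passes to the descendants.
The descendants' portion (₹648,000) is divided into 4 shares of ₹162,000: Ansel takes ₹162,000; Kofi's ₹162,000 share passes to Kofi's issue; Dagny's ₹162,000 share passes to Dagny's issue; Dora's ₹162,000 share passes to Dora's issue.
Kofi's share (₹162,000) is divided into 3 shares of ₹54,000: Liora and Celia each take ₹54,000; Jarrah's ₹54,000 share passes to Jarrah's issue.
Jarrah's share (₹54,000) is divided into 2 shares of ₹27,000: Yusuf and Fenna each take ₹27,000.
Dagny's share (₹162,000) passes entirely to Odalys.
Dora's share (₹162,000) is divided into 3 shares of ₹54,000: Wiremu, Quentin, and Dario each take ₹54,000.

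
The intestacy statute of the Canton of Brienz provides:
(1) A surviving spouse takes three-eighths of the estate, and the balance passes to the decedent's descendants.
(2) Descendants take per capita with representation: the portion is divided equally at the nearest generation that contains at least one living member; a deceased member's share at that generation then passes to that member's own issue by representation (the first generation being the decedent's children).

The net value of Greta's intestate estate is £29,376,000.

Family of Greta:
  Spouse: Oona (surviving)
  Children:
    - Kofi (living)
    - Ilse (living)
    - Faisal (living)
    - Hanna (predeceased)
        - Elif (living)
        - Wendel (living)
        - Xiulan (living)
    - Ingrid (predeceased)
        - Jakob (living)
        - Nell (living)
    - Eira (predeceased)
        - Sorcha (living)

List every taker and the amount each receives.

Oona: £11,016,000; Kofi: £3,060,000; Ilse: £3,060,000; Faisal: £3,060,000; Elif: £1,020,000; Wendel: £1,020,000; Xiulan: £1,020,000; Jakob: £1,530,000; Nell: £1,530,000; Sorcha: £3,060,000

Oona takes three-eighths of £29,376,000 = £11,016,000. The remaining £18,360,000 passes to the descendants.
The descendants' portion (£18,360,000) is divided into 6 shares of £3,060,000: Kofi, Ilse, and Faisal each take £3,060,000; Hanna's £3,060,000 share passes to Hanna's issue; Ingrid's £3,060,000 share passes to Ingrid's issue; Eira's £3,060,000 share passes to Eira's issue.
Hanna's share (£3,060,000) is divided into 3 shares of £1,020,000: Elif, Wendel, and Xiulan each take £1,020,000.
Ingrid's share (£3,060,000) is divided into 2 shares of £1,530,000: Jakob and Nell each take £1,530,000.
Eira's share (£3,060,000) passes entirely to Sorcha.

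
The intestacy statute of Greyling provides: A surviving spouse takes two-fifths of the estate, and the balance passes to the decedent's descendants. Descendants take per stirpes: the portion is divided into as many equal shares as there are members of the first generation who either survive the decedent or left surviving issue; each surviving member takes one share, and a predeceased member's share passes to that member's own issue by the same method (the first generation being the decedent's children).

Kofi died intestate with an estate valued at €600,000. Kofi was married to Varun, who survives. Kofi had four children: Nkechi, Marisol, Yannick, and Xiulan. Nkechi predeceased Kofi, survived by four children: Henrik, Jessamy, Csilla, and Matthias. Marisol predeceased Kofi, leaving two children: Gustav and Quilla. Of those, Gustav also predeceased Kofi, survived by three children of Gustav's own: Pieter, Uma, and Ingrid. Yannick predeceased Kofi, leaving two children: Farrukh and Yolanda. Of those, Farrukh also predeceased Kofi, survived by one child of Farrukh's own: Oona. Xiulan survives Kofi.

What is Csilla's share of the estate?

Csilla receives €22,500.

Varun takes two-fifths of €600,000 = €240,000. The remaining €360,000 passes to the descendants.
The descendants' portion (€360,000) is divided into 4 shares of €90,000: Xiulan takes €90,000; Nkechi's €90,000 share passes to Nkechi's issue; Marisol's €90,000 share passes to Marisol's issue; Yannick's €90,000 share passes to Yannick's issue.
Nkechi's share (€90,000) is divided into 4 shares of €22,500: Henrik, Jessamy, Csilla, and Matthias each take €22,500.
Marisol's share (€90,000) is divided into 2 shares of €45,000: Quilla takes €45,000; Gustav's €45,000 share passes to Gustav's issue.
Gustav's share (€45,000) is divided into 3 shares of €15,000: Pieter, Uma, and Ingrid each take €15,000.
Yannick's share (€90,000) is divided into 2 shares of €45,000: Yolanda takes €45,000; Farrukh's €45,000 share passes to Farrukh's issue.
Farrukh's share (€45,000) passes entirely to Oona.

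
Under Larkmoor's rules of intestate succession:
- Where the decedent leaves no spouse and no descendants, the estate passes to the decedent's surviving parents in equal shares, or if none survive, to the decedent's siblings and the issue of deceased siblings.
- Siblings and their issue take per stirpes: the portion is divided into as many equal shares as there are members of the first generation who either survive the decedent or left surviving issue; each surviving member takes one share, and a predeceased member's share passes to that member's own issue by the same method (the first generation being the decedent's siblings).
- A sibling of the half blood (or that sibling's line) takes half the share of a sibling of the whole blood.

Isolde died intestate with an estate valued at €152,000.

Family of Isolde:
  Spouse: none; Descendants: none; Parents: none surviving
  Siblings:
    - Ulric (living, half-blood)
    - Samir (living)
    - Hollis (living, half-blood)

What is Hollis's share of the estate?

The entire €152,000 passes to the siblings and their issue.
Counting each half-blood sibling's line as half a unit, there are 2 units in €152,000, so one unit is €76,000. Whole-blood lines (Samir) take €76,000 each; half-blood lines (Ulric and Hollis) take €38,000 each.

Hollis receives €38,000.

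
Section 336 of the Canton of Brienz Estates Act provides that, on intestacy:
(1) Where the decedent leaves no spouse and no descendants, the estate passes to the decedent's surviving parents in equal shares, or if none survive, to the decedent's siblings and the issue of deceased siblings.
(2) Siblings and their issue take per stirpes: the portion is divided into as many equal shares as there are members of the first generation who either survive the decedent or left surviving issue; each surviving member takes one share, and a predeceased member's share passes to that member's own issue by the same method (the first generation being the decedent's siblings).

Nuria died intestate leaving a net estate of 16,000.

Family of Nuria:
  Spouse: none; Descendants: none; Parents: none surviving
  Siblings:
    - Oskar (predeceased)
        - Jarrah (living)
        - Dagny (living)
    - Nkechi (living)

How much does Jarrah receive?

The entire 16,000 passes to the siblings and their issue.
That amount (16,000) is divided into 2 shares of 8,000: Nkechi takes 8,000; Oskar's 8,000 share passes to Oskar's issue.
Oskar's share (8,000) is divided into 2 shares of 4,000: Jarrah and Dagny each take 4,000.

Jarrah receives 4,000.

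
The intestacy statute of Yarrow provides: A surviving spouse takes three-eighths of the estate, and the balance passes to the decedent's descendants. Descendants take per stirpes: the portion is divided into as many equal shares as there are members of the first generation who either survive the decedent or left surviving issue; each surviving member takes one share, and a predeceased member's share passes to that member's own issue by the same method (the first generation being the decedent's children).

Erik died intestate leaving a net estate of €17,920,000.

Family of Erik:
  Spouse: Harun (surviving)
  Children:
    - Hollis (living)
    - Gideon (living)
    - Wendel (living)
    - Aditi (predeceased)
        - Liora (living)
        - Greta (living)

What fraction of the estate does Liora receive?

Liora receives 5/64 of the estate.

Harun takes three-eighths of €17,920,000 = €6,720,000. The remaining €11,200,000 passes to the descendants.
The descendants' portion (€11,200,000) is divided into 4 shares of €2,800,000: Hollis, Gideon, and Wendel each take €2,800,000; Aditi's €2,800,000 share passes to Aditi's issue.
Aditi's share (€2,800,000) is divided into 2 shares of €1,400,000: Liora and Greta each take €1,400,000.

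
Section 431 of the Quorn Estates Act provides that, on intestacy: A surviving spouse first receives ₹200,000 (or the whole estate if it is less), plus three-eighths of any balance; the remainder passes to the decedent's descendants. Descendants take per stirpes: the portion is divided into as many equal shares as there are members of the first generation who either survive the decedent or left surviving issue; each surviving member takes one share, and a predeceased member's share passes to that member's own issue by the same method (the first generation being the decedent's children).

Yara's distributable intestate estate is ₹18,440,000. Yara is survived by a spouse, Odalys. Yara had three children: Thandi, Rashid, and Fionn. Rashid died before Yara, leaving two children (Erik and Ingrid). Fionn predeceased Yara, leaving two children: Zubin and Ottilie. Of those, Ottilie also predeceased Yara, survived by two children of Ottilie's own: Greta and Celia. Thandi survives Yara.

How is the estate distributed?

Odalys first takes ₹200,000, leaving a balance of ₹18,240,000. Odalys then takes three-eighths of the balance (₹6,840,000), for a total of ₹7,040,000. The remaining ₹11,400,000 passes to the descendants.
The descendants' portion (₹11,400,000) is divided into 3 shares of ₹3,800,000: Thandi takes ₹3,800,000; Rashid's ₹3,800,000 share passes to Rashid's issue; Fionn's ₹3,800,000 share passes to Fionn's issue.
Rashid's share (₹3,800,000) is divided into 2 shares of ₹1,900,000: Erik and Ingrid each take ₹1,900,000.
Fionn's share (₹3,800,000) is divided into 2 shares of ₹1,900,000: Zubin takes ₹1,900,000; Ottilie's ₹1,900,000 share passes to Ottilie's issue.
Ottilie's share (₹1,900,000) is divided into 2 shares of ₹950,000: Greta and Celia each take ₹950,000.

Odalys: ₹7,040,000; Thandi: ₹3,800,000; Erik: ₹1,900,000; Ingrid: ₹1,900,000; Zubin: ₹1,900,000; Greta: ₹950,000; Celia: ₹950,000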